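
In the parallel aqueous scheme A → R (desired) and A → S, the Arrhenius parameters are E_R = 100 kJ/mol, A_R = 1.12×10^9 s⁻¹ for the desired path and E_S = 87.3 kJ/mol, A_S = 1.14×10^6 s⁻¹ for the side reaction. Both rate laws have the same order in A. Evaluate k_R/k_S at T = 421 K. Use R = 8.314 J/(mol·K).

k_R/k_S = (A_R/A_S)·exp[−(E_R−E_S)/(RT)] = (A_R/A_S)·exp[(E_S−E_R)/(RT)].
(E_S−E_R)/(RT) = (87.3−100)×10³/(8.314×421) = -12700/3500 = -3.628.
k_R/k_S = (1.12×10^9/1.14×10^6)·exp(-3.628) = 982.5 × 0.02656 = 26.1.
Since E_R > E_S, raising the temperature improves selectivity toward R.

26.1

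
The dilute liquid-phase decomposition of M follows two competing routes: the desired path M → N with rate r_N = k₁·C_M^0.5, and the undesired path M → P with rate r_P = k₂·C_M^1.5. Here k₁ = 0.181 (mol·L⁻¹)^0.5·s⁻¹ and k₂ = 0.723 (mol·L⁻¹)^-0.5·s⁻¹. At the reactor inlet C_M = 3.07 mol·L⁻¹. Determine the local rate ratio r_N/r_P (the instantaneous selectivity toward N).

S_{N/P} = r_N/r_P = (k₁·C_M^0.5)/(k₂·C_M^1.5) = (k₁/k₂)·C_M⁻¹.
= (0.181×3.070^0.5) / (0.723×3.070^1.5) = 0.3171/3.889 = 0.0815.
The undesired path is higher order in M, so low C_M (CSTR or dilute feed) favours N.

0.0815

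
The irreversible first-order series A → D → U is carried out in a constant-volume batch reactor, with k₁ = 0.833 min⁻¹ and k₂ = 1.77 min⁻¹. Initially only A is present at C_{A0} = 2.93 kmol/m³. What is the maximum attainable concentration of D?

Evaluating C_D at t_opt = ln(k₂/k₁)/(k₂−k₁) gives C_{D,max}/C_{A0} = (k₁/k₂)^[k₂/(k₂−k₁)].
= (0.833/1.77)^(1.77/(1.77−0.833)) = (0.4706)^(1.889) = 0.2408.
C_{D,max} = 0.2408×2.93 = 0.706 kmol/m³.

0.706 kmol/m³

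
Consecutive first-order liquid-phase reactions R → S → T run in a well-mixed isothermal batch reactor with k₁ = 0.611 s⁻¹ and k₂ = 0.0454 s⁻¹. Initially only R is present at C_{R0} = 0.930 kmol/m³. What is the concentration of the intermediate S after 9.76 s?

0.642 kmol/m³

Solving the coupled first-order balances gives C_S(t) = [k₁/(k₂−k₁)]·C_{R0}·(e^(−k₁t) − e^(−k₂t)).
e^(−k₁t) = e^(−0.611×9.76) = e^(−5.963) = 0.002571; e^(−k₂t) = e^(−0.4431) = 0.6420.
C_S = 0.611×0.930/(0.0454−0.611) × (0.002571−0.6420) = (-1.005)×(-0.6395) = 0.6424 kmol/m³.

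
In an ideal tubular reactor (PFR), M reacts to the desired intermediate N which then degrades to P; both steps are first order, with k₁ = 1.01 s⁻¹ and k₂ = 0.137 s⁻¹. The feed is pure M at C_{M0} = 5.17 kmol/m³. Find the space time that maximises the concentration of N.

2.29 s

The intermediate peaks when r₁ = r₂, i.e. k₁e^(−k₁τ) = k₂e^(−k₂τ), giving τ_opt = ln(k₂/k₁)/(k₂−k₁).
= ln(0.137/1.01)/(0.137−1.01) = ln(0.1356)/-0.8730 = -1.998/-0.8730 = 2.29 s.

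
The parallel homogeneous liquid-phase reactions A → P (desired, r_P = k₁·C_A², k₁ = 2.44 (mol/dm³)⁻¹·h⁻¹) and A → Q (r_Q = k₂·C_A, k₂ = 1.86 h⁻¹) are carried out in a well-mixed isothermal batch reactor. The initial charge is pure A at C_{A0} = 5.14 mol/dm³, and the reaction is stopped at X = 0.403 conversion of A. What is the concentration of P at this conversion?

C_A = C_{A0}(1−X) = 3.069 mol/dm³.
Along a PFR/batch, dC_Q/dC_A = −r_Q/(r_P+r_Q) = −k₂/(k₂+k₁·C_A).
Integrating from C_{A0} to C_A: C_Q = (1.86/2.44)·ln[(1.86+2.44·5.14)/(1.86+2.44·3.07)] = 0.7623·ln(14.40/9.347) = 0.3295 mol/dm³.
Then C_P = (C_{A0}−C_A) − C_Q = 2.071 − 0.3295 = 1.742 mol/dm³.

1.74 mol/dm³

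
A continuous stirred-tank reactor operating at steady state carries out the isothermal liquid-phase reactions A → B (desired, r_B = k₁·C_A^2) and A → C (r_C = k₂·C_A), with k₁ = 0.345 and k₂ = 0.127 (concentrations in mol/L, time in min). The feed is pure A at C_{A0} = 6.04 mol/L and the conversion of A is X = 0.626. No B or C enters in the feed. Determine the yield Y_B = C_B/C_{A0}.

Exit C_A = C_{A0}(1−X) = 6.04×0.374 = 2.259 mol/L.
In a CSTR the entire volume is at exit conditions, so r_B = 0.345×2.259^2 = 1.761 and r_C = 0.127×2.259 = 0.2869.
Fraction of consumed A going to B: r_B/(r_B+r_C) = 0.8599.
C_B = 0.8599·C_{A0}·X = 0.8599×6.04×0.626 = 3.25 mol/L; Y_B = C_B/C_{A0} = 0.538.

0.538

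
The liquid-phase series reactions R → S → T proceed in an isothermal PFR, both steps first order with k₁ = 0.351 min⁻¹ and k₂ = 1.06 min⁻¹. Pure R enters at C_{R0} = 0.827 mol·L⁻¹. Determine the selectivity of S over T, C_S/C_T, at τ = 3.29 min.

Solving the coupled first-order balances gives C_S(τ) = [k₁/(k₂−k₁)]·C_{R0}·(e^(−k₁τ) − e^(−k₂τ)).
e^(−k₁τ) = e^(−0.351×3.29) = e^(−1.155) = 0.3151; e^(−k₂τ) = e^(−3.487) = 0.03058.
C_S = 0.351×0.827/(1.06−0.351) × (0.3151−0.03058) = 0.4094×0.2845 = 0.1165 mol·L⁻¹.
C_R = C_{R0}e^(−k₁τ) = 0.2606 mol·L⁻¹, so C_T = C_{R0}−C_R−C_S = 0.4499 mol·L⁻¹; C_S/C_T = 0.259.

0.259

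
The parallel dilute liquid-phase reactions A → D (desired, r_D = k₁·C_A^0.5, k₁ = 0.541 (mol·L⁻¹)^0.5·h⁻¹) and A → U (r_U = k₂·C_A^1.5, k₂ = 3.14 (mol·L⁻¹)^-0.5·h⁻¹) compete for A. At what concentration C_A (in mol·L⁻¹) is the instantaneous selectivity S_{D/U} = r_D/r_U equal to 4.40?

S_{D/U} = (k₁/k₂)·C_A⁻¹ ⇒ C_A = (S·k₂/k₁)^(-1).
= (4.40×3.14/0.541)^(-1) = (25.54)^(-1) = 0.0392 mol·L⁻¹.

0.0392 mol·L⁻¹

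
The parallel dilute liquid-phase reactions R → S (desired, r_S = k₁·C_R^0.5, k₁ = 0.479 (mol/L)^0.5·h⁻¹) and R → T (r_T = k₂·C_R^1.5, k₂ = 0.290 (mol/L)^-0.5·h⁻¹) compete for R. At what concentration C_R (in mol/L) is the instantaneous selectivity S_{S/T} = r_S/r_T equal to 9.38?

S_{S/T} = (k₁/k₂)·C_R⁻¹ ⇒ C_R = (S·k₂/k₁)^(-1).
= (9.38×0.290/0.479)^(-1) = (5.679)^(-1) = 0.176 mol/L.

0.176 mol/L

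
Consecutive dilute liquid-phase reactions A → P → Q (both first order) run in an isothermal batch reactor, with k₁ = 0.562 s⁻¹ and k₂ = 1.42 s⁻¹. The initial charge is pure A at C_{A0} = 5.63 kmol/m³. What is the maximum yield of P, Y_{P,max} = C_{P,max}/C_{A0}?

For a first-order series the maximum intermediate yield is C_{P,max}/C_{A0} = (k₁/k₂)^[k₂/(k₂−k₁)].
= (0.562/1.42)^(1.42/(1.42−0.562)) = (0.3958)^(1.655) = 0.2157.

0.216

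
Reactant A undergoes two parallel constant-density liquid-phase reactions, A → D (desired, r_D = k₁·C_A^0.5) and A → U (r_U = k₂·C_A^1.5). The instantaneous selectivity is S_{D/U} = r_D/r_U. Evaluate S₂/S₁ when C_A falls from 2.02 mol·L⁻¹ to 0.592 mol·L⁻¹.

3.41

S_{D/U} = (k₁/k₂)·C_A⁻¹, so S₂/S₁ = (C_{A,2}/C_{A,1})⁻¹.
= 2.02/0.592 = 3.41.
Selectivity toward D rises as C_A falls — low-concentration operation is favoured.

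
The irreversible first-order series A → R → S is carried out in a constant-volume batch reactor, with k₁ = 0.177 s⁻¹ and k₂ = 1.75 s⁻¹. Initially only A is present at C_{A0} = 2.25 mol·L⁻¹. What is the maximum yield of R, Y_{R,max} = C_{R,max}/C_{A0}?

0.0782

At the optimum, C_{R,max}/C_{A0} = (k₁/k₂)^[k₂/(k₂−k₁)].
= (0.177/1.75)^(1.75/(1.75−0.177)) = (0.1011)^(1.113) = 0.07816.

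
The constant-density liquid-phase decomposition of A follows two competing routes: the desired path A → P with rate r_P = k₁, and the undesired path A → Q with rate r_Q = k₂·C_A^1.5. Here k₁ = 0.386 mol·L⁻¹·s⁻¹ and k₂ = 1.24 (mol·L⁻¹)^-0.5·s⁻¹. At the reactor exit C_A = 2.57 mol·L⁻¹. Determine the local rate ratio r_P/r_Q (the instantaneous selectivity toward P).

S_{P/Q} = r_P/r_Q = (k₁)/(k₂·C_A^1.5) = (k₁/k₂)·C_A^-1.5.
= (0.386) / (1.24×2.570^1.5) = 0.3860/5.109 = 0.0756.
The undesired path is higher order in A, so low C_A (CSTR or dilute feed) favours P.

0.0756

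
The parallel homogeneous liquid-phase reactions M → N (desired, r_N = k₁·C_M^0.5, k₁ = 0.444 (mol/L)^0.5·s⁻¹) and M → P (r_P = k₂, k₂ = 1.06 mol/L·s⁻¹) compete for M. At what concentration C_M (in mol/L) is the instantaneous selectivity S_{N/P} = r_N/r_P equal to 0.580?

1.92 mol/L

S_{N/P} = (k₁/k₂)·C_M^0.5 ⇒ C_M = (S·k₂/k₁)^(2).
= (0.580×1.06/0.444)^(2) = (1.385)^(2) = 1.92 mol/L.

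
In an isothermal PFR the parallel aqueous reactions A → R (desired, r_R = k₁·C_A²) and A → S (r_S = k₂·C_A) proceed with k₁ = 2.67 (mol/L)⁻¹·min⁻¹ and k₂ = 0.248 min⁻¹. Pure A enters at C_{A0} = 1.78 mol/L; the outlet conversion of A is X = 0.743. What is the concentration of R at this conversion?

1.21 mol/L

C_A = C_{A0}(1−X) = 0.4575 mol/L.
Along a PFR/batch, dC_S/dC_A = −r_S/(r_R+r_S) = −k₂/(k₂+k₁·C_A).
Integrating from C_{A0} to C_A: C_S = (0.248/2.67)·ln[(0.248+2.67·1.78)/(0.248+2.67·0.457)] = 0.09288·ln(5.001/1.469) = 0.1138 mol/L.
Then C_R = (C_{A0}−C_A) − C_S = 1.323 − 0.1138 = 1.209 mol/L.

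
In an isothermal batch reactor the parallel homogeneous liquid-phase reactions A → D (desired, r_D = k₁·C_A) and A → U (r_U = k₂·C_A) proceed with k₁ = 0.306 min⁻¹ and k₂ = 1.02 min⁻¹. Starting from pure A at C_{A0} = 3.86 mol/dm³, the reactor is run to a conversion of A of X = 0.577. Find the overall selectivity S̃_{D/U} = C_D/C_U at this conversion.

0.300

C_A = C_{A0}(1−X) = 1.633 mol/dm³.
Both paths are first order in A, so the instantaneous fraction to D is constant: dC_D/d(−C_A) = k₁/(k₁+k₂) = 0.2308.
C_D = 0.2308·(C_{A0}−C_A) = 0.2308×2.227 = 0.514 mol/dm³.
C_U = (C_{A0}−C_A)−C_D = 1.713 mol/dm³; S̃_{D/U} = 0.5140/1.713 = 0.300.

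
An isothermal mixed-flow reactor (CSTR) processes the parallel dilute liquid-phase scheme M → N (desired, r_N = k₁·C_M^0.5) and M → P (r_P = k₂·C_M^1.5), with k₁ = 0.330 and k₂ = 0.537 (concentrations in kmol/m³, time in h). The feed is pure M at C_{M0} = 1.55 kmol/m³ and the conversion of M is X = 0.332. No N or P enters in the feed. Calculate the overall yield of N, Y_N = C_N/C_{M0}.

0.124

Exit C_M = C_{M0}(1−X) = 1.55×0.668 = 1.035 kmol/m³.
In a CSTR the entire volume is at exit conditions, so r_N = 0.330×1.035^0.5 = 0.3358 and r_P = 0.537×1.035^1.5 = 0.5658.
Fraction of consumed M going to N: r_N/(r_N+r_P) = 0.3725.
C_N = 0.3725·C_{M0}·X = 0.3725×1.55×0.332 = 0.192 kmol/m³; Y_N = C_N/C_{M0} = 0.124.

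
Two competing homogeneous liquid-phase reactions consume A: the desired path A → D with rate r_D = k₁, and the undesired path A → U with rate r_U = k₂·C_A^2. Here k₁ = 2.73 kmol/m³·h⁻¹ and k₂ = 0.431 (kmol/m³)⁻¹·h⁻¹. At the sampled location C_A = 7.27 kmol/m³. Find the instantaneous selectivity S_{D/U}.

0.120

S_{D/U} = r_D/r_U = (k₁)/(k₂·C_A^2) = (k₁/k₂)·C_A^-2.
= (2.73) / (0.431×7.270^2) = 2.730/22.78 = 0.120.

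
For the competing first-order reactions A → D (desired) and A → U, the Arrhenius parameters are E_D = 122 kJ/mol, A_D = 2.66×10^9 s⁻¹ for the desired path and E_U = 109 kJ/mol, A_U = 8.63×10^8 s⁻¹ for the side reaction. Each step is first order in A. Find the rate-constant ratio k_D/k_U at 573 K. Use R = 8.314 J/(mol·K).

Since both paths have the same order in A, the concentration cancels and S_{D/U} = k_D/k_U = (A_D/A_U)·exp[(E_U−E_D)/(RT)].
(E_U−E_D)/(RT) = (109−122)×10³/(8.314×573) = -13000/4764 = -2.729.
k_D/k_U = (2.66×10^9/8.63×10^8)·exp(-2.729) = 3.082 × 0.06529 = 0.201.

0.201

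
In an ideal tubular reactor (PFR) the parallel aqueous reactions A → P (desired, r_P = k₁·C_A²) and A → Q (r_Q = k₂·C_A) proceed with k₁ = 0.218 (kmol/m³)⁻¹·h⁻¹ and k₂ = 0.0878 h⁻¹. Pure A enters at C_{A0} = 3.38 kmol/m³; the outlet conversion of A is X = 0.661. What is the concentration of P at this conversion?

1.87 kmol/m³

C_A = C_{A0}(1−X) = 1.146 kmol/m³.
Along a PFR/batch, dC_Q/dC_A = −r_Q/(r_P+r_Q) = −k₂/(k₂+k₁·C_A).
Integrating from C_{A0} to C_A: C_Q = (0.0878/0.218)·ln[(0.0878+0.218·3.38)/(0.0878+0.218·1.15)] = 0.4028·ln(0.8246/0.3376) = 0.3597 kmol/m³.
Then C_P = (C_{A0}−C_A) − C_Q = 2.234 − 0.3597 = 1.874 kmol/m³.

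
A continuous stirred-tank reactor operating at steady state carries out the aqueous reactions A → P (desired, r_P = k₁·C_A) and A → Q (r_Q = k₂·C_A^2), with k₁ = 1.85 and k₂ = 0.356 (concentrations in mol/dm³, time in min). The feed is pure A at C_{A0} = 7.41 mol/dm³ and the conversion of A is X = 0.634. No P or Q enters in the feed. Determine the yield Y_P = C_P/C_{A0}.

Exit C_A = C_{A0}(1−X) = 7.41×0.366 = 2.712 mol/dm³.
A CSTR operates uniformly at the exit composition, giving r_P = 5.017 and r_Q = 2.618 (each k·C_A^n at C_A = 2.712).
Fraction of consumed A going to P: r_P/(r_P+r_Q) = 0.6571.
C_P = 0.6571·C_{A0}·X = 0.6571×7.41×0.634 = 3.09 mol/dm³; Y_P = C_P/C_{A0} = 0.417.

0.417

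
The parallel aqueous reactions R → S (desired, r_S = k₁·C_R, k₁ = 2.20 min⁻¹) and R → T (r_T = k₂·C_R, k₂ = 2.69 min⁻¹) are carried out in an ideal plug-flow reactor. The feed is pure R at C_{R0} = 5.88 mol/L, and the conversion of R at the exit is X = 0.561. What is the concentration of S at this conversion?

1.48 mol/L

C_R = C_{R0}(1−X) = 2.581 mol/L.
Both paths are first order in R, so the instantaneous fraction to S is constant: dC_S/d(−C_R) = k₁/(k₁+k₂) = 0.4499.
C_S = 0.4499·(C_{R0}−C_R) = 0.4499×3.299 = 1.48 mol/L.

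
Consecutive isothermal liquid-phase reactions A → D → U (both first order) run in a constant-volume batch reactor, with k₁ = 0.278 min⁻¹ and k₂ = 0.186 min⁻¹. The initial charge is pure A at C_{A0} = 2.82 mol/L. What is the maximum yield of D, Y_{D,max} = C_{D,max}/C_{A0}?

0.444

For a first-order series the maximum intermediate yield is C_{D,max}/C_{A0} = (k₁/k₂)^[k₂/(k₂−k₁)].
= (0.278/0.186)^(0.186/(0.186−0.278)) = (1.495)^(-2.022) = 0.4438.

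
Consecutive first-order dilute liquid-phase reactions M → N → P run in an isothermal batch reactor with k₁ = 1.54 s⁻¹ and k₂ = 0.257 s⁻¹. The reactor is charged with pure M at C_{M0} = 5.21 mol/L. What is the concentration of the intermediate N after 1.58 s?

3.62 mol/L

For first-order series with pure M initially, C_N(t) = k₁C_{M0}/(k₂−k₁)·(e^(−k₁t) − e^(−k₂t)).
e^(−k₁t) = e^(−1.54×1.58) = e^(−2.433) = 0.08776; e^(−k₂t) = e^(−0.4061) = 0.6663.
C_N = 1.54×5.21/(0.257−1.54) × (0.08776−0.6663) = (-6.254)×(-0.5785) = 3.618 mol/L.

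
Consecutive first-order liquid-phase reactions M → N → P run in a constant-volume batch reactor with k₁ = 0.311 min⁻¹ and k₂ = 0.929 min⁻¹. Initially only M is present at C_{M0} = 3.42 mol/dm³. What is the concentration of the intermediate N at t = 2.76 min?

0.597 mol/dm³

The intermediate concentration in a first-order A→B→C sequence is C_N = k₁C_{M0}(e^(−k₁t) − e^(−k₂t))/(k₂−k₁).
e^(−k₁t) = e^(−0.311×2.76) = e^(−0.8584) = 0.4239; e^(−k₂t) = e^(−2.564) = 0.07699.
C_N = 0.311×3.42/(0.929−0.311) × (0.4239−0.07699) = 1.721×0.3469 = 0.5970 mol/dm³.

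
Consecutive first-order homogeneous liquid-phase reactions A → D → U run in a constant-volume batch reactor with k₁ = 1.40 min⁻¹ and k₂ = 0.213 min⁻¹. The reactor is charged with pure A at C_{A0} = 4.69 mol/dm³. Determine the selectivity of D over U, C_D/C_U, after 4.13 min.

0.950

Solving the coupled first-order balances gives C_D(t) = [k₁/(k₂−k₁)]·C_{A0}·(e^(−k₁t) − e^(−k₂t)).
e^(−k₁t) = e^(−1.40×4.13) = e^(−5.782) = 0.003083; e^(−k₂t) = e^(−0.8797) = 0.4149.
C_D = 1.40×4.69/(0.213−1.40) × (0.003083−0.4149) = (-5.532)×(-0.4118) = 2.278 mol/dm³.
C_A = C_{A0}e^(−k₁t) = 0.01446 mol/dm³, so C_U = C_{A0}−C_A−C_D = 2.397 mol/dm³; C_D/C_U = 0.950.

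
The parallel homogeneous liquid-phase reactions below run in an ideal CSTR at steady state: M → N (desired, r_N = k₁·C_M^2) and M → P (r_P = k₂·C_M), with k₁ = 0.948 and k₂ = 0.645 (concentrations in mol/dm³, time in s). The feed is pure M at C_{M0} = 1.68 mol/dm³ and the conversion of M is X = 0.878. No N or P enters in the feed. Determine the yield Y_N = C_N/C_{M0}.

Exit C_M = C_{M0}(1−X) = 1.68×0.122 = 0.2050 mol/dm³.
In a CSTR the entire volume is at exit conditions, so r_N = 0.948×0.2050^2 = 0.03982 and r_P = 0.645×0.2050 = 0.1322.
Fraction of consumed M going to N: r_N/(r_N+r_P) = 0.2315.
C_N = 0.2315·C_{M0}·X = 0.2315×1.68×0.878 = 0.341 mol/dm³; Y_N = C_N/C_{M0} = 0.203.

0.203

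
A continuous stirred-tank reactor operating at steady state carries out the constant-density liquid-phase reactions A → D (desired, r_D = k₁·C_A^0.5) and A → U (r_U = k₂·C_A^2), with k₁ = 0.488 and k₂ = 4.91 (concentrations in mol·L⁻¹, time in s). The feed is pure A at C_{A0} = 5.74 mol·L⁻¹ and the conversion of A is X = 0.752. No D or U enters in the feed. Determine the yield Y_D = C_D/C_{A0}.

0.0416

Exit C_A = C_{A0}(1−X) = 5.74×0.248 = 1.424 mol·L⁻¹.
In a CSTR the entire volume is at exit conditions, so r_D = 0.488×1.424^0.5 = 0.5822 and r_U = 4.91×1.424^2 = 9.950.
Fraction of consumed A going to D: r_D/(r_D+r_U) = 0.05528.
C_D = 0.05528·C_{A0}·X = 0.05528×5.74×0.752 = 0.239 mol·L⁻¹; Y_D = C_D/C_{A0} = 0.0416.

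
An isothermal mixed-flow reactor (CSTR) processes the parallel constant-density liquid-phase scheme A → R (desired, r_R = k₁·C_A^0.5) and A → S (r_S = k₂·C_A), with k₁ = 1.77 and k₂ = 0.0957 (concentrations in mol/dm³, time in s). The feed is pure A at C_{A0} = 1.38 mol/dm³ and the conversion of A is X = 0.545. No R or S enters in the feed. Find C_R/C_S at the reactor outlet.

23.3

Exit C_A = C_{A0}(1−X) = 1.38×0.455 = 0.6279 mol/dm³.
A CSTR operates uniformly at the exit composition, giving r_R = 1.403 and r_S = 0.06009 (each k·C_A^n at C_A = 0.6279).
Overall selectivity = C_R/C_S = r_Rτ/(r_Sτ) = r_R/r_S = 23.3.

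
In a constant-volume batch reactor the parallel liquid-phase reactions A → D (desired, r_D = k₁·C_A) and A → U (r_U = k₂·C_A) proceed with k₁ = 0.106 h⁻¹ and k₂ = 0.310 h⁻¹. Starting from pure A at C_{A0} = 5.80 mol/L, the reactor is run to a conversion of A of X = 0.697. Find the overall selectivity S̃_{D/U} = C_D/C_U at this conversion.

C_A = C_{A0}(1−X) = 1.757 mol/L.
Both paths are first order in A, so the instantaneous fraction to D is constant: dC_D/d(−C_A) = k₁/(k₁+k₂) = 0.2548.
C_D = 0.2548·(C_{A0}−C_A) = 0.2548×4.043 = 1.03 mol/L.
C_U = (C_{A0}−C_A)−C_D = 3.013 mol/L; S̃_{D/U} = 1.030/3.013 = 0.342.

0.342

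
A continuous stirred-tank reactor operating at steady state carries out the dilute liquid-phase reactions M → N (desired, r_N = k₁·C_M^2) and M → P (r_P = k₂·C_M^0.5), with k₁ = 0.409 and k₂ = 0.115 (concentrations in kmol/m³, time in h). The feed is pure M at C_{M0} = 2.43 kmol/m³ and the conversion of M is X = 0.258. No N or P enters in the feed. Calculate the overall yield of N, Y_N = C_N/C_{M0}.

Exit C_M = C_{M0}(1−X) = 2.43×0.742 = 1.803 kmol/m³.
A CSTR operates uniformly at the exit composition, giving r_N = 1.330 and r_P = 0.1544 (each k·C_M^n at C_M = 1.803).
Fraction of consumed M going to N: r_N/(r_N+r_P) = 0.8959.
C_N = 0.8959·C_{M0}·X = 0.8959×2.43×0.258 = 0.562 kmol/m³; Y_N = C_N/C_{M0} = 0.231.

0.231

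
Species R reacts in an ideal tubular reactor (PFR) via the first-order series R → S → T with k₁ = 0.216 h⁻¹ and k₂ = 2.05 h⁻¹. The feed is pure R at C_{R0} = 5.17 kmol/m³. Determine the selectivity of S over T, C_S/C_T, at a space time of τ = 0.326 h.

2.66

Solving the coupled first-order balances gives C_S(τ) = [k₁/(k₂−k₁)]·C_{R0}·(e^(−k₁τ) − e^(−k₂τ)).
e^(−k₁τ) = e^(−0.216×0.326) = e^(−0.07042) = 0.9320; e^(−k₂τ) = e^(−0.6683) = 0.5126.
C_S = 0.216×5.17/(2.05−0.216) × (0.9320−0.5126) = 0.6089×0.4194 = 0.2554 kmol/m³.
C_R = C_{R0}e^(−k₁τ) = 4.818 kmol/m³, so C_T = C_{R0}−C_R−C_S = 0.09614 kmol/m³; C_S/C_T = 2.66.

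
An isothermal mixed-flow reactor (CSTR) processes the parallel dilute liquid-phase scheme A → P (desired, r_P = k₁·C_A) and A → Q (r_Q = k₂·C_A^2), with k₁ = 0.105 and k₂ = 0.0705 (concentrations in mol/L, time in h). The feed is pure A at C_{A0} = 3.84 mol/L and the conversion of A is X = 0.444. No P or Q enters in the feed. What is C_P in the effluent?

0.701 mol/L

Exit C_A = C_{A0}(1−X) = 3.84×0.556 = 2.135 mol/L.
Rates in a CSTR are evaluated at the outlet concentration: r_P = 0.105×2.135 = 0.2242, r_Q = 0.0705×2.135^2 = 0.3214.
Fraction of consumed A going to P: r_P/(r_P+r_Q) = 0.4109.
C_P = 0.4109·C_{A0}·X = 0.4109×3.84×0.444 = 0.701 mol/L.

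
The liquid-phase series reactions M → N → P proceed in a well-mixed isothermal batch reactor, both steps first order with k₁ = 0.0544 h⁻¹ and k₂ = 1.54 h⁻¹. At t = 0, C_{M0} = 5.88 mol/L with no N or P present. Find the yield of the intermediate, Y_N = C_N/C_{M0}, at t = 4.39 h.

The intermediate concentration in a first-order A→B→C sequence is C_N = k₁C_{M0}(e^(−k₁t) − e^(−k₂t))/(k₂−k₁).
e^(−k₁t) = e^(−0.0544×4.39) = e^(−0.2388) = 0.7876; e^(−k₂t) = e^(−6.761) = 0.001159.
C_N = 0.0544×5.88/(1.54−0.0544) × (0.7876−0.001159) = 0.2153×0.7864 = 0.1693 mol/L.
Y_N = C_N/C_{M0} = 0.1693/5.88 = 0.0288.

0.0288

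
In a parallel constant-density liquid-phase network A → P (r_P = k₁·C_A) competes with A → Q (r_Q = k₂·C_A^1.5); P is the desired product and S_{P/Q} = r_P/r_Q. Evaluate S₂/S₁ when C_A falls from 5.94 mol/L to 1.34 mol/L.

S_{P/Q} = (k₁/k₂)·C_A^-0.5, so S₂/S₁ = (C_{A,2}/C_{A,1})^-0.5.
= (1.34/5.94)^(-0.5) = (0.2256)^(-0.5) = 2.11.
Selectivity toward P rises as C_A falls — low-concentration operation is favoured.

2.11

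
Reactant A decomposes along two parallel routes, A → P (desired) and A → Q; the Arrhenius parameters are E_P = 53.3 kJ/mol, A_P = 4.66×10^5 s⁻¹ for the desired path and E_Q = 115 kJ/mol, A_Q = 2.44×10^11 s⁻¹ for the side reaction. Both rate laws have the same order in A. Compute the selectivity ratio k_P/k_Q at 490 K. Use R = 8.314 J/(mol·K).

7.22

With equal orders, S_{P/Q} = k_P/k_Q = (A_P/A_Q)·exp[(E_Q−E_P)/(RT)].
(E_Q−E_P)/(RT) = (115−53.3)×10³/(8.314×490) = 61700/4074 = 15.15.
k_P/k_Q = (4.66×10^5/2.44×10^11)·exp(15.15) = 1.910×10^-6 × 3.780×10^6 = 7.22.
Since E_P < E_Q, lowering the temperature improves selectivity toward P.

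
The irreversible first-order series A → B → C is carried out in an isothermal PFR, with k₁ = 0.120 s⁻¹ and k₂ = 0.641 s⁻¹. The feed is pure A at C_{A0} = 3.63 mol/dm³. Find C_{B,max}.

Evaluating C_B at τ_opt = ln(k₂/k₁)/(k₂−k₁) gives C_{B,max}/C_{A0} = (k₁/k₂)^[k₂/(k₂−k₁)].
= (0.120/0.641)^(0.641/(0.641−0.120)) = (0.1872)^(1.230) = 0.1273.
C_{B,max} = 0.1273×3.63 = 0.462 mol/dm³.

0.462 mol/dm³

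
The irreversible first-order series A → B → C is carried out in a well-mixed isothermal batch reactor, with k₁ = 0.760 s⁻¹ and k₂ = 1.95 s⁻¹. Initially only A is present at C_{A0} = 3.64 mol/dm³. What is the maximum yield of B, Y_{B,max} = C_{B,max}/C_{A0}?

0.214

For a first-order series the maximum intermediate yield is C_{B,max}/C_{A0} = (k₁/k₂)^[k₂/(k₂−k₁)].
= (0.760/1.95)^(1.95/(1.95−0.760)) = (0.3897)^(1.639) = 0.2135.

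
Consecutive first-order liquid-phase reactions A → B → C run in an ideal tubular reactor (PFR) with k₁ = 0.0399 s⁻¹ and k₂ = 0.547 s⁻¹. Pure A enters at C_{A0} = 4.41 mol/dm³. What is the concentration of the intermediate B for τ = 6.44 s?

0.258 mol/dm³

The intermediate concentration in a first-order A→B→C sequence is C_B = k₁C_{A0}(e^(−k₁τ) − e^(−k₂τ))/(k₂−k₁).
e^(−k₁τ) = e^(−0.0399×6.44) = e^(−0.2570) = 0.7734; e^(−k₂τ) = e^(−3.523) = 0.02952.
C_B = 0.0399×4.41/(0.547−0.0399) × (0.7734−0.02952) = 0.3470×0.7439 = 0.2581 mol/dm³.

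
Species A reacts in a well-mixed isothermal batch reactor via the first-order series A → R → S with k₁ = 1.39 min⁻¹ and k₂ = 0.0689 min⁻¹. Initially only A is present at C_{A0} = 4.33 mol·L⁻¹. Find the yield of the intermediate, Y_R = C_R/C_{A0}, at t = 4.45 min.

0.772

For first-order series with pure A initially, C_R(t) = k₁C_{A0}/(k₂−k₁)·(e^(−k₁t) − e^(−k₂t)).
e^(−k₁t) = e^(−1.39×4.45) = e^(−6.186) = 0.002059; e^(−k₂t) = e^(−0.3066) = 0.7359.
C_R = 1.39×4.33/(0.0689−1.39) × (0.002059−0.7359) = (-4.556)×(-0.7339) = 3.343 mol·L⁻¹.
Y_R = C_R/C_{A0} = 3.343/4.33 = 0.772.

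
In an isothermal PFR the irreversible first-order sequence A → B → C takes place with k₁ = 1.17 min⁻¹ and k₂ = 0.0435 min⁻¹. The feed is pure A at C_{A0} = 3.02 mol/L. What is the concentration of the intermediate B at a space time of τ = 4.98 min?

2.52 mol/L

Solving the coupled first-order balances gives C_B(τ) = [k₁/(k₂−k₁)]·C_{A0}·(e^(−k₁τ) − e^(−k₂τ)).
e^(−k₁τ) = e^(−1.17×4.98) = e^(−5.827) = 0.002948; e^(−k₂τ) = e^(−0.2166) = 0.8052.
C_B = 1.17×3.02/(0.0435−1.17) × (0.002948−0.8052) = (-3.137)×(-0.8023) = 2.516 mol/L.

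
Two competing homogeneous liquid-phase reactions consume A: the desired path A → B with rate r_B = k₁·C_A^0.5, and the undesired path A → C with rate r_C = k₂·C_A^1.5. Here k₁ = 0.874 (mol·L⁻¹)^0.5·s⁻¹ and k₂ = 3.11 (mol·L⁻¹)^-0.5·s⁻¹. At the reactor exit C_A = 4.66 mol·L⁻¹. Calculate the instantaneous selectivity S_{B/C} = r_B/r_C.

S_{B/C} = r_B/r_C = (k₁·C_A^0.5)/(k₂·C_A^1.5) = (k₁/k₂)·C_A⁻¹.
= (0.874×4.660^0.5) / (3.11×4.660^1.5) = 1.887/31.29 = 0.0603.
The undesired path is higher order in A, so low C_A (CSTR or dilute feed) favours B.

0.0603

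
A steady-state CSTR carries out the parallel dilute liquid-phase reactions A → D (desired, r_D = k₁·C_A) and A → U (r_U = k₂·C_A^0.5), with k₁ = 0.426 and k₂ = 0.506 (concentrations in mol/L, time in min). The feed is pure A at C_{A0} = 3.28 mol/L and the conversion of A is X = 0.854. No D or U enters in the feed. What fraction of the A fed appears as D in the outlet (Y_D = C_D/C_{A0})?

Exit C_A = C_{A0}(1−X) = 3.28×0.146 = 0.4789 mol/L.
Rates in a CSTR are evaluated at the outlet concentration: r_D = 0.426×0.4789 = 0.2040, r_U = 0.506×0.4789^0.5 = 0.3502.
Fraction of consumed A going to D: r_D/(r_D+r_U) = 0.3681.
C_D = 0.3681·C_{A0}·X = 0.3681×3.28×0.854 = 1.03 mol/L; Y_D = C_D/C_{A0} = 0.314.

0.314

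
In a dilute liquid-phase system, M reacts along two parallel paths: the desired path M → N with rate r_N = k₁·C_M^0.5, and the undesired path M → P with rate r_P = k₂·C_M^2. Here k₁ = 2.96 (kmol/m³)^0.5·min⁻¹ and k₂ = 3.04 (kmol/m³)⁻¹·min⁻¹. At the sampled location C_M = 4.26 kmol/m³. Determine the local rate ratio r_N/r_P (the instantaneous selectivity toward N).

0.111

S_{N/P} = r_N/r_P = (k₁·C_M^0.5)/(k₂·C_M^2) = (k₁/k₂)·C_M^-1.5.
= (2.96×4.260^0.5) / (3.04×4.260^2) = 6.109/55.17 = 0.111.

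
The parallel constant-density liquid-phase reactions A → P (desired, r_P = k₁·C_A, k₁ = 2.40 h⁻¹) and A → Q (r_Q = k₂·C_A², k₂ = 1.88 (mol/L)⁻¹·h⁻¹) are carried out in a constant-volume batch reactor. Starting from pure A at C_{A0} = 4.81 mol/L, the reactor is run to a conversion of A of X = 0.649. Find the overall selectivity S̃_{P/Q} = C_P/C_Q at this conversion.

0.417

C_A = C_{A0}(1−X) = 1.688 mol/L.
Along a PFR/batch, dC_P/dC_A = −r_P/(r_P+r_Q) = −k₁/(k₁+k₂·C_A).
Integrating from C_{A0} to C_A: C_P = (2.40/1.88)·ln[(2.40+1.88·4.81)/(2.40+1.88·1.69)] = 1.277·ln(11.44/5.574) = 0.9182 mol/L.
C_Q = (C_{A0}−C_A)−C_P = 2.204 mol/L; S̃_{P/Q} = 0.9182/2.204 = 0.417.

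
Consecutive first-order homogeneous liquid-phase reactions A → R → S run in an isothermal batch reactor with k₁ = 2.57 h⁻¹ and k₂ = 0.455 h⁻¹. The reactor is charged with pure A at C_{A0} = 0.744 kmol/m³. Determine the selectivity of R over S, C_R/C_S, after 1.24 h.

2.02

The intermediate concentration in a first-order A→B→C sequence is C_R = k₁C_{A0}(e^(−k₁t) − e^(−k₂t))/(k₂−k₁).
e^(−k₁t) = e^(−2.57×1.24) = e^(−3.187) = 0.04130; e^(−k₂t) = e^(−0.5642) = 0.5688.
C_R = 2.57×0.744/(0.455−2.57) × (0.04130−0.5688) = (-0.9041)×(-0.5275) = 0.4769 kmol/m³.
C_A = C_{A0}e^(−k₁t) = 0.03073 kmol/m³, so C_S = C_{A0}−C_A−C_R = 0.2364 kmol/m³; C_R/C_S = 2.02.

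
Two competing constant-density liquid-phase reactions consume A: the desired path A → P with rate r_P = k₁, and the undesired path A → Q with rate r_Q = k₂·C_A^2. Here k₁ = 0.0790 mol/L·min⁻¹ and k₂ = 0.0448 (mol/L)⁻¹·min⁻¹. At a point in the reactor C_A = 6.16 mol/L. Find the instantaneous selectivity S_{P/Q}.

0.0465

S_{P/Q} = r_P/r_Q = (k₁)/(k₂·C_A^2) = (k₁/k₂)·C_A^-2.
= (0.0790) / (0.0448×6.160^2) = 0.07900/1.700 = 0.0465.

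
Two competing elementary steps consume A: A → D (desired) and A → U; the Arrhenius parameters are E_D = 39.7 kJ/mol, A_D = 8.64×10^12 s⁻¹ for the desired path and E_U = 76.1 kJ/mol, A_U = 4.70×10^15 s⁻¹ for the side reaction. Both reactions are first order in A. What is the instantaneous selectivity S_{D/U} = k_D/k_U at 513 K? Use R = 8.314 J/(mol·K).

9.35

With equal orders, S_{D/U} = k_D/k_U = (A_D/A_U)·exp[(E_U−E_D)/(RT)].
(E_U−E_D)/(RT) = (76.1−39.7)×10³/(8.314×513) = 36400/4265 = 8.534.
k_D/k_U = (8.64×10^12/4.70×10^15)·exp(8.534) = 0.001838 × 5087 = 9.35.
Since E_D < E_U, lowering the temperature improves selectivity toward D.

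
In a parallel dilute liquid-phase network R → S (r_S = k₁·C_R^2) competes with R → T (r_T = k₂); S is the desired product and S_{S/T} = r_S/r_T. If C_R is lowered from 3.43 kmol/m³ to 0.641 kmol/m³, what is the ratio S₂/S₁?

0.0349

S_{S/T} = (k₁/k₂)·C_R^2, so S₂/S₁ = (C_{R,2}/C_{R,1})^2.
= (0.641/3.43)^2 = (0.1869)^2 = 0.0349.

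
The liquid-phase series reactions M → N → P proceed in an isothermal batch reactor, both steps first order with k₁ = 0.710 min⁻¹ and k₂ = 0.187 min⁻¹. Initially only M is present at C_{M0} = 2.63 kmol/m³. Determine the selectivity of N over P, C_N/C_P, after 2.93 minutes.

2.37

The intermediate concentration in a first-order A→B→C sequence is C_N = k₁C_{M0}(e^(−k₁t) − e^(−k₂t))/(k₂−k₁).
e^(−k₁t) = e^(−0.710×2.93) = e^(−2.080) = 0.1249; e^(−k₂t) = e^(−0.5479) = 0.5782.
C_N = 0.710×2.63/(0.187−0.710) × (0.1249−0.5782) = (-3.570)×(-0.4533) = 1.618 kmol/m³.
C_M = C_{M0}e^(−k₁t) = 0.3285 kmol/m³, so C_P = C_{M0}−C_M−C_N = 0.6832 kmol/m³; C_N/C_P = 2.37.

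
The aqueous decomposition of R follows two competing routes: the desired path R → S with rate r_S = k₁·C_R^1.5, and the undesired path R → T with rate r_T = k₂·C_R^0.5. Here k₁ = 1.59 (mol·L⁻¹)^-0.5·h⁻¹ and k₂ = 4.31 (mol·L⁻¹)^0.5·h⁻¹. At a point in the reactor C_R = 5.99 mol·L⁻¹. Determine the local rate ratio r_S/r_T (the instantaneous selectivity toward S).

2.21

S_{S/T} = r_S/r_T = (k₁·C_R^1.5)/(k₂·C_R^0.5) = (k₁/k₂)·C_R.
= (1.59×5.990^1.5) / (4.31×5.990^0.5) = 23.31/10.55 = 2.21.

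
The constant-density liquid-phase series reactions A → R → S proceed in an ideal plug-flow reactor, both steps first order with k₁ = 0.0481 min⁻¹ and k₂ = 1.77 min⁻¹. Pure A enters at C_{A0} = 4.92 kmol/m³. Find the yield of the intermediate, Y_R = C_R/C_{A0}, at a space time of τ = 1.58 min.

Solving the coupled first-order balances gives C_R(τ) = [k₁/(k₂−k₁)]·C_{A0}·(e^(−k₁τ) − e^(−k₂τ)).
e^(−k₁τ) = e^(−0.0481×1.58) = e^(−0.07600) = 0.9268; e^(−k₂τ) = e^(−2.797) = 0.06102.
C_R = 0.0481×4.92/(1.77−0.0481) × (0.9268−0.06102) = 0.1374×0.8658 = 0.1190 kmol/m³.
Y_R = C_R/C_{A0} = 0.1190/4.92 = 0.0242.

0.0242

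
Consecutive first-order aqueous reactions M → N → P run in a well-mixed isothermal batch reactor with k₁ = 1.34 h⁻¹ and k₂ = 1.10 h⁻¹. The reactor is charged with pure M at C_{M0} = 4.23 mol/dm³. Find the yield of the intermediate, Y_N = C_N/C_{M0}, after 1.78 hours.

For first-order series with pure M initially, C_N(t) = k₁C_{M0}/(k₂−k₁)·(e^(−k₁t) − e^(−k₂t)).
e^(−k₁t) = e^(−1.34×1.78) = e^(−2.385) = 0.09207; e^(−k₂t) = e^(−1.958) = 0.1411.
C_N = 1.34×4.23/(1.10−1.34) × (0.09207−0.1411) = (-23.62)×(-0.04907) = 1.159 mol/dm³.
Y_N = C_N/C_{M0} = 1.159/4.23 = 0.274.

0.274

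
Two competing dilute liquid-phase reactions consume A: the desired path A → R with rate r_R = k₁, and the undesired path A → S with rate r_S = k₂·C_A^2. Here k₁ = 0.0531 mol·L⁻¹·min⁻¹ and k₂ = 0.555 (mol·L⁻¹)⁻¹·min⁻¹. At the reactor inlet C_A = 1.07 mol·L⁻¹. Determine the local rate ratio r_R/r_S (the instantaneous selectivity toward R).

0.0836

S_{R/S} = r_R/r_S = (k₁)/(k₂·C_A^2) = (k₁/k₂)·C_A^-2.
= (0.0531) / (0.555×1.070^2) = 0.05310/0.6354 = 0.0836.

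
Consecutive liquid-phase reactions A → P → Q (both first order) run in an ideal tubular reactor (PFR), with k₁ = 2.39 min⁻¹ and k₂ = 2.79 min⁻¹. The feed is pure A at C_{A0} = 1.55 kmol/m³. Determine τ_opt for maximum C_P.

The intermediate peaks when r₁ = r₂, i.e. k₁e^(−k₁τ) = k₂e^(−k₂τ), giving τ_opt = ln(k₂/k₁)/(k₂−k₁).
= ln(2.79/2.39)/(2.79−2.39) = ln(1.167)/0.4000 = 0.1547/0.4000 = 0.387 min.

0.387 min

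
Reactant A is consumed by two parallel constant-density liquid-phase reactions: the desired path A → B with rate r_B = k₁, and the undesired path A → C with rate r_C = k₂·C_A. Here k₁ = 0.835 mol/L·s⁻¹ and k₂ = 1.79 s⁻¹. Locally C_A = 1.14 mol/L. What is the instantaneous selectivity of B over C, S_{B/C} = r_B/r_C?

0.409

S_{B/C} = r_B/r_C = (k₁)/(k₂·C_A) = (k₁/k₂)·C_A⁻¹.
= (0.835) / (1.79×1.140) = 0.8350/2.041 = 0.409.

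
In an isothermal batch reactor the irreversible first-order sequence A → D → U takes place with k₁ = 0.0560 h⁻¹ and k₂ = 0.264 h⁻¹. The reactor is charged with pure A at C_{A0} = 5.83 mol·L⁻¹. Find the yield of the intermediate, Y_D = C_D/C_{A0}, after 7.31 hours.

0.140

Solving the coupled first-order balances gives C_D(t) = [k₁/(k₂−k₁)]·C_{A0}·(e^(−k₁t) − e^(−k₂t)).
e^(−k₁t) = e^(−0.0560×7.31) = e^(−0.4094) = 0.6641; e^(−k₂t) = e^(−1.930) = 0.1452.
C_D = 0.0560×5.83/(0.264−0.0560) × (0.6641−0.1452) = 1.570×0.5189 = 0.8145 mol·L⁻¹.
Y_D = C_D/C_{A0} = 0.8145/5.83 = 0.140.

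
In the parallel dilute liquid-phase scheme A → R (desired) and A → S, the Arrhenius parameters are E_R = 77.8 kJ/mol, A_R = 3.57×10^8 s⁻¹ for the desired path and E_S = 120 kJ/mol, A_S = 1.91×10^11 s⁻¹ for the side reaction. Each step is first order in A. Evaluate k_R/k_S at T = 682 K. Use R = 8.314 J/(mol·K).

k_R/k_S = (A_R/A_S)·exp[−(E_R−E_S)/(RT)] = (A_R/A_S)·exp[(E_S−E_R)/(RT)].
(E_S−E_R)/(RT) = (120−77.8)×10³/(8.314×682) = 42200/5670 = 7.442.
k_R/k_S = (3.57×10^8/1.91×10^11)·exp(7.442) = 0.001869 × 1707 = 3.19.

3.19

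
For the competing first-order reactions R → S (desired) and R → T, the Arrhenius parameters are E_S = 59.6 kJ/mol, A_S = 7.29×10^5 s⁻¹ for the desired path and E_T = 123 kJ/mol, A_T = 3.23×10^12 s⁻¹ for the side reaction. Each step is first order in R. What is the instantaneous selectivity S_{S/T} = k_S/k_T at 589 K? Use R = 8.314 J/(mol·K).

k_S/k_T = (A_S/A_T)·exp[−(E_S−E_T)/(RT)] = (A_S/A_T)·exp[(E_T−E_S)/(RT)].
(E_T−E_S)/(RT) = (123−59.6)×10³/(8.314×589) = 63400/4897 = 12.95.
k_S/k_T = (7.29×10^5/3.23×10^12)·exp(12.95) = 2.257×10^-7 × 4.195×10^5 = 0.0947.
Since E_S < E_T, lowering the temperature improves selectivity toward S.

0.0947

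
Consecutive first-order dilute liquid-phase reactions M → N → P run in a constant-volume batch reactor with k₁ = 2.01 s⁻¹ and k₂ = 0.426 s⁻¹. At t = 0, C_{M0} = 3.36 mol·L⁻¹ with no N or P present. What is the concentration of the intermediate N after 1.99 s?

1.75 mol·L⁻¹

For first-order series with pure M initially, C_N(t) = k₁C_{M0}/(k₂−k₁)·(e^(−k₁t) − e^(−k₂t)).
e^(−k₁t) = e^(−2.01×1.99) = e^(−4.000) = 0.01832; e^(−k₂t) = e^(−0.8477) = 0.4284.
C_N = 2.01×3.36/(0.426−2.01) × (0.01832−0.4284) = (-4.264)×(-0.4101) = 1.748 mol·L⁻¹.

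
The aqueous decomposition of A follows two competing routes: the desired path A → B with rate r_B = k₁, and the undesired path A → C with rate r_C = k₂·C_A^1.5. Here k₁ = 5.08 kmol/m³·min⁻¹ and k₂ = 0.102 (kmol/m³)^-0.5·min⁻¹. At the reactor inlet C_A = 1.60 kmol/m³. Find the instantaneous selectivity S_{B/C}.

24.6

S_{B/C} = r_B/r_C = (k₁)/(k₂·C_A^1.5) = (k₁/k₂)·C_A^-1.5.
= (5.08) / (0.102×1.600^1.5) = 5.080/0.2064 = 24.6.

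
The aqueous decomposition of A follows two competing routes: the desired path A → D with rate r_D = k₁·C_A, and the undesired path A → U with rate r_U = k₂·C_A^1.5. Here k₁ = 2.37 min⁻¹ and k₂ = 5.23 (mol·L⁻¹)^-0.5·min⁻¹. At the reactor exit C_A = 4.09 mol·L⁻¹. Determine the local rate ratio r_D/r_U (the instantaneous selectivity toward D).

0.224

S_{D/U} = r_D/r_U = (k₁·C_A)/(k₂·C_A^1.5) = (k₁/k₂)·C_A^-0.5.
= (2.37×4.090) / (5.23×4.090^1.5) = 9.693/43.26 = 0.224.
The undesired path is higher order in A, so low C_A (CSTR or dilute feed) favours D.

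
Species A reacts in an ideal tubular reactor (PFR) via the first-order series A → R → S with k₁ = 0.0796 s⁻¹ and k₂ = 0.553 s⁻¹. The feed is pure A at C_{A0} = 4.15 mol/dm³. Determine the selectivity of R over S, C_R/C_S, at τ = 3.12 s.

Solving the coupled first-order balances gives C_R(τ) = [k₁/(k₂−k₁)]·C_{A0}·(e^(−k₁τ) − e^(−k₂τ)).
e^(−k₁τ) = e^(−0.0796×3.12) = e^(−0.2484) = 0.7801; e^(−k₂τ) = e^(−1.725) = 0.1781.
C_R = 0.0796×4.15/(0.553−0.0796) × (0.7801−0.1781) = 0.6978×0.6020 = 0.4201 mol/dm³.
C_A = C_{A0}e^(−k₁τ) = 3.237 mol/dm³, so C_S = C_{A0}−C_A−C_R = 0.4926 mol/dm³; C_R/C_S = 0.853.

0.853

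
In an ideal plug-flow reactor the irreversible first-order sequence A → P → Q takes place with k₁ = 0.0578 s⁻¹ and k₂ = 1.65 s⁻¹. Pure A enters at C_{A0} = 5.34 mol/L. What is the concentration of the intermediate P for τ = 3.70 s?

0.156 mol/L

The intermediate concentration in a first-order A→B→C sequence is C_P = k₁C_{A0}(e^(−k₁τ) − e^(−k₂τ))/(k₂−k₁).
e^(−k₁τ) = e^(−0.0578×3.70) = e^(−0.2139) = 0.8075; e^(−k₂τ) = e^(−6.105) = 0.002232.
C_P = 0.0578×5.34/(1.65−0.0578) × (0.8075−0.002232) = 0.1939×0.8052 = 0.1561 mol/L.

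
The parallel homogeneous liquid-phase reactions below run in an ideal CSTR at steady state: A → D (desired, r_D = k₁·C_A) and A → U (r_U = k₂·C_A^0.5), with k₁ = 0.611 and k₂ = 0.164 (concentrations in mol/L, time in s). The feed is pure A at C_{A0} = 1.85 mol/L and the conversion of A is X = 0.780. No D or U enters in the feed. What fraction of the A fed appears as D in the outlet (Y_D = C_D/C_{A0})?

Exit C_A = C_{A0}(1−X) = 1.85×0.220 = 0.4070 mol/L.
Rates in a CSTR are evaluated at the outlet concentration: r_D = 0.611×0.4070 = 0.2487, r_U = 0.164×0.4070^0.5 = 0.1046.
Fraction of consumed A going to D: r_D/(r_D+r_U) = 0.7039.
C_D = 0.7039·C_{A0}·X = 0.7039×1.85×0.780 = 1.02 mol/L; Y_D = C_D/C_{A0} = 0.549.

0.549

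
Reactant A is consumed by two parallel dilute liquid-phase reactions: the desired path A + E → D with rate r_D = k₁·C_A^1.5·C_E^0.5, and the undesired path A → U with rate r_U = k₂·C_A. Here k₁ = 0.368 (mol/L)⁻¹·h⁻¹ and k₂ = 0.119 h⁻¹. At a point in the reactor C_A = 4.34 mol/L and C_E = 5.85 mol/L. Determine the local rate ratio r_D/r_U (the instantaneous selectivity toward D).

S_{D/U} = r_D/r_U = (k₁·C_A^1.5·C_E^0.5)/(k₂·C_A) = (k₁/k₂)·C_A^0.5·C_E^0.5.
= (0.368×4.340^1.5×5.850^0.5) / (0.119×4.340) = 8.047/0.5165 = 15.6.

15.6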